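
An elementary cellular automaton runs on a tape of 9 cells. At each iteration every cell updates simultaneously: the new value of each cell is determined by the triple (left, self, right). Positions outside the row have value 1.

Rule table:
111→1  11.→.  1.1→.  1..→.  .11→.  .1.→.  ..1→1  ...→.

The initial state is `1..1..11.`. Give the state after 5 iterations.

..1..1...
.1..1...1
...1...1.
..1...1..
.1...1..1

.1...1..1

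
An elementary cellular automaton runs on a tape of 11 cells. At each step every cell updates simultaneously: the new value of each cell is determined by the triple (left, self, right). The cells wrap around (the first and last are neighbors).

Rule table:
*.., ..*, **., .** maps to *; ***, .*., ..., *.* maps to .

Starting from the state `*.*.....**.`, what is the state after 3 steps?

**....**.**

...*...***.
..*.*.**.**
**....**.**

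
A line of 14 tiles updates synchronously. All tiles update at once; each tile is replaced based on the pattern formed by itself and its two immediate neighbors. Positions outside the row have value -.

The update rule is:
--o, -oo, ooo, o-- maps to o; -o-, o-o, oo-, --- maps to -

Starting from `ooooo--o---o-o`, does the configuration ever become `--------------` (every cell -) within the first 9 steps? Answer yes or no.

no

oooo-oo-o-o---
ooo--o-----o--
oo-oo-o---o-o-
o--o---o-o---o
-oo-o-o---o-o-
oo-----o-o---o
o-o---o---o-o-
---o-o-o-o---o
--o-------o-o-
step 9 is --o-------o-o-, still not uniform -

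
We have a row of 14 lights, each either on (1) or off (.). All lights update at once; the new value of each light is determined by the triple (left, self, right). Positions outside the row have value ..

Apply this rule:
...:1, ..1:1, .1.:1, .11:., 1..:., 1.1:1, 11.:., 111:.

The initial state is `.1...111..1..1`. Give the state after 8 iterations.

11.11....11.11
..1...111..1..
111.11....11.1
...1...111..11
1111.11....1..
....1...1111.1
11111.11....11
.....1...111..

.....1...111..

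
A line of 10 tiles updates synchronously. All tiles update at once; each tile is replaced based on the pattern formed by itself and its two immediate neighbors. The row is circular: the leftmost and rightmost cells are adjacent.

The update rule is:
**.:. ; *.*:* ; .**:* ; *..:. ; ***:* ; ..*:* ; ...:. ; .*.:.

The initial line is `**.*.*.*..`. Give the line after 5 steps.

*.*.*.*..*
.*.*.*..**
*.*.*..**.
.*.*..**.*
*.*..**.*.

*.*..**.*.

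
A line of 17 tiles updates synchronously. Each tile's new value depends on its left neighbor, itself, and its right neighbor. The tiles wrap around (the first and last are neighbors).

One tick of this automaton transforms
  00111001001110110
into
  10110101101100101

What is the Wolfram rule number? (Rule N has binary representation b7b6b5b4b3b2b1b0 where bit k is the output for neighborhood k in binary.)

position 3: 111 → 1  (bit 7 = 1)
position 4: 110 → 0  (bit 6 = 0)
position 13: 101 → 0  (bit 5 = 0)
position 5: 100 → 1  (bit 4 = 1)
position 2: 011 → 1  (bit 3 = 1)
position 7: 010 → 1  (bit 2 = 1)
position 1: 001 → 0  (bit 1 = 0)
position 0: 000 → 1  (bit 0 = 1)
bits b7..b0 = 10011101 = 157

157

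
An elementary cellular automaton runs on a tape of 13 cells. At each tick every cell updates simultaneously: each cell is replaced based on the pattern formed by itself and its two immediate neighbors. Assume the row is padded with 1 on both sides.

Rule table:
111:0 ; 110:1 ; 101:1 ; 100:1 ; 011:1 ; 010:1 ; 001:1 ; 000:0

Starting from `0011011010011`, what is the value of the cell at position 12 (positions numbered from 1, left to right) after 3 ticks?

tick 1: 1111111111110
tick 2: 0000000000011
tick 3: 1000000000110
position 12 holds 1

1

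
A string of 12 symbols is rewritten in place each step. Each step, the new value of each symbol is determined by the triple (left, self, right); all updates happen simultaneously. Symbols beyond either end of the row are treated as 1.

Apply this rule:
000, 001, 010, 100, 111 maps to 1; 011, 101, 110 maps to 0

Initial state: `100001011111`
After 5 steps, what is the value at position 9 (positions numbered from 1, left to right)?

011111001111
001110110111
110100000011
100111111101
011011111000
position 9 holds 1

1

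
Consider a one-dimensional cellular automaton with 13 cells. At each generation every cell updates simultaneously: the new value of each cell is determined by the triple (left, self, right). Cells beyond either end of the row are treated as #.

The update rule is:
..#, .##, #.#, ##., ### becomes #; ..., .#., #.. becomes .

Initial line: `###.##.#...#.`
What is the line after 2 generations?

generation 1: #######...#.#
generation 2: #######..#.##

#######..#.##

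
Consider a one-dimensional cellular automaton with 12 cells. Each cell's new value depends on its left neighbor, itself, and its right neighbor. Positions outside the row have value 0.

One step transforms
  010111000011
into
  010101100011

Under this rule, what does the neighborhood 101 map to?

At position 2 the neighborhood is 101; the next row has 0 there.

0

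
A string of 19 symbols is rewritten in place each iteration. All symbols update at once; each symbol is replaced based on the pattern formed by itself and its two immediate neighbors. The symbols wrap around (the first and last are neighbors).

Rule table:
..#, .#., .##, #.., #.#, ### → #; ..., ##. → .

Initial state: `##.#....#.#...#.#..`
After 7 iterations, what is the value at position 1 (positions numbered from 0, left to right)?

#

#.###..#####.######
.###.######.#######
###.######.#######.
##.######.#######.#
#.######.#######.##
.######.#######.###
######.#######.###.
position 1 holds #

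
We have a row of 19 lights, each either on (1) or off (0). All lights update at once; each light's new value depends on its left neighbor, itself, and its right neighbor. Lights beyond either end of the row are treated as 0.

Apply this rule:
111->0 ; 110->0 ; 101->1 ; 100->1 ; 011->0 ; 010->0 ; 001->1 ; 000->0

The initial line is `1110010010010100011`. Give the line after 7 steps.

0001101101101010100
0010010010010101010
0101101101101010101
1010010010010101010
0101101101101010101  (repeats step 3; period 2)
step 7: 0101101101101010101

0101101101101010101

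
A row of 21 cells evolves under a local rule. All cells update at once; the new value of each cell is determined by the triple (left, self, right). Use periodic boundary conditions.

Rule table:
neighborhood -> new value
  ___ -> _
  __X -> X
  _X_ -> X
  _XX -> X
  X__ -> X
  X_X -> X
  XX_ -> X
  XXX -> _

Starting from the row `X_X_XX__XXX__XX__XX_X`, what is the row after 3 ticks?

_______XX_XX_________

tick 1: XXXXXXXXX_XXXXXXXXXXX
tick 2: ________XXX__________
tick 3: _______XX_XX_________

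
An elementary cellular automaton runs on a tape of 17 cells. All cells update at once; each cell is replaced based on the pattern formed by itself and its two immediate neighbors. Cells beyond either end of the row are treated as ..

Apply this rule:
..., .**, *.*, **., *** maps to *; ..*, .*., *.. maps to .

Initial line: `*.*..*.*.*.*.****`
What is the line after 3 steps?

.*....*.*.*.*****
...**..*.*.******
**.**...*.*******

**.**...*.*******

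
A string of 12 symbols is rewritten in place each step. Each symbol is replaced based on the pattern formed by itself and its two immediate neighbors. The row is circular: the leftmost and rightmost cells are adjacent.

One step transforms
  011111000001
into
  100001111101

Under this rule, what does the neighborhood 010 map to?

1

At position 11 the neighborhood is 010; the next row has 1 there.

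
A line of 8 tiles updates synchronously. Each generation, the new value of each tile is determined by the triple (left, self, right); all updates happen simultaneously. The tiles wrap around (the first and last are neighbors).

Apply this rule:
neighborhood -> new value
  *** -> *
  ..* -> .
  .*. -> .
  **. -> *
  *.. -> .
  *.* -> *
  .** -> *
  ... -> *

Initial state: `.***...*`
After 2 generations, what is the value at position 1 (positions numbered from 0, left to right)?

*

generation 1: ****.*..
generation 2: *****...
position 1 holds *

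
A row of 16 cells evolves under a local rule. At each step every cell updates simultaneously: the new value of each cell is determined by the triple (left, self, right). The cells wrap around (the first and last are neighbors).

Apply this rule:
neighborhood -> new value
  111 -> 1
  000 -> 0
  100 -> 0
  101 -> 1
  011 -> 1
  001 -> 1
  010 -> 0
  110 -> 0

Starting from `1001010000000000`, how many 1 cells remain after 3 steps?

0010100000000001
0101000000000010
1010000000000100
count of 1: 3

3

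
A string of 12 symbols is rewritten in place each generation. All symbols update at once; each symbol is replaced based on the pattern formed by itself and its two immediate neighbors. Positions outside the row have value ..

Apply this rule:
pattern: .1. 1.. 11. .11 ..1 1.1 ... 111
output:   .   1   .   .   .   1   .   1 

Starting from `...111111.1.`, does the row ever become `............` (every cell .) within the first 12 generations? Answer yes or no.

generation 1: ....1111.1.1
generation 2: .....11.1.1.
generation 3: .......1.1.1
generation 4: ........1.1.
generation 5: .........1.1
generation 6: ..........1.
generation 7: ...........1
generation 8: ............
all cells are . at generation 8

yes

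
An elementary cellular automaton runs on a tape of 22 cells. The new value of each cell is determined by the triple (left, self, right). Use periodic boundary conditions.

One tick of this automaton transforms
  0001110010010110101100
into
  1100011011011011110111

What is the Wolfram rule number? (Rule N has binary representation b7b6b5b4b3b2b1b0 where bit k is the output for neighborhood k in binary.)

117

position 4: 111 → 0  (bit 7 = 0)
position 5: 110 → 1  (bit 6 = 1)
position 12: 101 → 1  (bit 5 = 1)
position 6: 100 → 1  (bit 4 = 1)
position 3: 011 → 0  (bit 3 = 0)
position 8: 010 → 1  (bit 2 = 1)
position 2: 001 → 0  (bit 1 = 0)
position 0: 000 → 1  (bit 0 = 1)
bits b7..b0 = 01110101 = 117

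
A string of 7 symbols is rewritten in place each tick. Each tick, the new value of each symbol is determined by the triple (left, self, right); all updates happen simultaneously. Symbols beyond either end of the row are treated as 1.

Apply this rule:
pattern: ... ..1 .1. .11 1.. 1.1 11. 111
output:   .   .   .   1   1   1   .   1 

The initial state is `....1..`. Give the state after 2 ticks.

1....1.
.1....1

.1....1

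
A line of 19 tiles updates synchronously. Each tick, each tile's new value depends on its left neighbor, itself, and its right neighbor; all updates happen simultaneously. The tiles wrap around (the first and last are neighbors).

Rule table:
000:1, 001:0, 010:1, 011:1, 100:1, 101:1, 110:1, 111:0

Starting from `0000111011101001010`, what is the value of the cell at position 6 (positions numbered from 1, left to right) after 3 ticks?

1110101110111101111
0011111011100111000
1010001110110101111
position 6 holds 0

0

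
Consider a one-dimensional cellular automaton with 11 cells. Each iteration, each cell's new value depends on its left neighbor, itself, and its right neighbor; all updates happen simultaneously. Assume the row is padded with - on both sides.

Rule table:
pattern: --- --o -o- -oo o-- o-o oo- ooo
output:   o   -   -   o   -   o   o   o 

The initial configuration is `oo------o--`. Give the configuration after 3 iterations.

oooooooo--o

oo-oooo---o
ooooooo-o--
oooooooo--o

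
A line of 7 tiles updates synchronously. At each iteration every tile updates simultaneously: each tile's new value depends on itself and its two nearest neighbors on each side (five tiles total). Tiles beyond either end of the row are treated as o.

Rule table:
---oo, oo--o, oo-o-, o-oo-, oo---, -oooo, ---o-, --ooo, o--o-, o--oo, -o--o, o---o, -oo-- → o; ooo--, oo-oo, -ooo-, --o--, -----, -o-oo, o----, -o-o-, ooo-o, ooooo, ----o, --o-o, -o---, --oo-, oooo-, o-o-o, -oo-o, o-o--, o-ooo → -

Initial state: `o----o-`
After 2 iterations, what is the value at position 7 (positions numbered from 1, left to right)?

iteration 1: -o--o--
iteration 2: o-oo-oo
position 7 holds o

o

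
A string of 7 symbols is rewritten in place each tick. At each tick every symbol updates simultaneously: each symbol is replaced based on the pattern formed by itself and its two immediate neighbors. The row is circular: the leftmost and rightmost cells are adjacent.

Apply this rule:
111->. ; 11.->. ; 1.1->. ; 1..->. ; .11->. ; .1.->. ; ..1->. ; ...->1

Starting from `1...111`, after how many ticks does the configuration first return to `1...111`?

2

..1....
1...111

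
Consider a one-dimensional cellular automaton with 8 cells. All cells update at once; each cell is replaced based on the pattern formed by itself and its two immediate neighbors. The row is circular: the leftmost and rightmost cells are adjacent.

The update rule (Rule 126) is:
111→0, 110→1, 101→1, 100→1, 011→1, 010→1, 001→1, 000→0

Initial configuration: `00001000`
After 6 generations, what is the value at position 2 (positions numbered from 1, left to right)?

1

00011100
00110110
01111111
11000001
01100011
11110111
position 2 holds 1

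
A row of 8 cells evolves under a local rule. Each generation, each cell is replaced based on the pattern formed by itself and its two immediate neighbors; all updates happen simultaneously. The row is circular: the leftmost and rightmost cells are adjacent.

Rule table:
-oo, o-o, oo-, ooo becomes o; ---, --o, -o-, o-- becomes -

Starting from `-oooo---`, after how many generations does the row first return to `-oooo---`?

-oooo---

1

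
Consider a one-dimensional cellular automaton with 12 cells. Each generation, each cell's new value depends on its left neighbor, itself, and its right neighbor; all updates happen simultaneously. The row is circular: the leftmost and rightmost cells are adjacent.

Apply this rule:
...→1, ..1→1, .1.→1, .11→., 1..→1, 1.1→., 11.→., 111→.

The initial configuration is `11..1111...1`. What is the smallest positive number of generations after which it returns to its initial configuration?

..11....111.
11..1111...1

2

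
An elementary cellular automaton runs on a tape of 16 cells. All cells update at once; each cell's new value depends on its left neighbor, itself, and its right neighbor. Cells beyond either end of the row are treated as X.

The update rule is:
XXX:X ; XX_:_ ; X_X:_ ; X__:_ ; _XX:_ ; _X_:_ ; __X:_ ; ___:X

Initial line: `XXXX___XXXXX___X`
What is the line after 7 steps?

step 1: XXX__X__XXX__X__
step 2: XX_______X______
step 3: X__XXXXX___XXXX_
step 4: ____XXX__X__XX__
step 5: _XX__X__________
step 6: _______XXXXXXXX_
step 7: _XXXXX__XXXXXX__

_XXXXX__XXXXXX__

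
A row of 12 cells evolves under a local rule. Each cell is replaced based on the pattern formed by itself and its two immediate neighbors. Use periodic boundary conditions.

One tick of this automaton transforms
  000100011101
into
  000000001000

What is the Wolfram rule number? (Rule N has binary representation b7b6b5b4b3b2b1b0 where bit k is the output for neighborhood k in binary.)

128

position 8: 111 → 1  (bit 7 = 1)
position 9: 110 → 0  (bit 6 = 0)
position 10: 101 → 0  (bit 5 = 0)
position 0: 100 → 0  (bit 4 = 0)
position 7: 011 → 0  (bit 3 = 0)
position 3: 010 → 0  (bit 2 = 0)
position 2: 001 → 0  (bit 1 = 0)
position 1: 000 → 0  (bit 0 = 0)
bits b7..b0 = 10000000 = 128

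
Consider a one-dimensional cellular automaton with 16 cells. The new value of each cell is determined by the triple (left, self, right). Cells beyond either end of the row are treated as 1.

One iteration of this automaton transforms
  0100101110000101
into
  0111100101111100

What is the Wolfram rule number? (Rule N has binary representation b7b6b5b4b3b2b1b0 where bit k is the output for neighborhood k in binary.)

position 7: 111 → 1  (bit 7 = 1)
position 8: 110 → 0  (bit 6 = 0)
position 0: 101 → 0  (bit 5 = 0)
position 2: 100 → 1  (bit 4 = 1)
position 6: 011 → 0  (bit 3 = 0)
position 1: 010 → 1  (bit 2 = 1)
position 3: 001 → 1  (bit 1 = 1)
position 10: 000 → 1  (bit 0 = 1)
bits b7..b0 = 10010111 = 151

151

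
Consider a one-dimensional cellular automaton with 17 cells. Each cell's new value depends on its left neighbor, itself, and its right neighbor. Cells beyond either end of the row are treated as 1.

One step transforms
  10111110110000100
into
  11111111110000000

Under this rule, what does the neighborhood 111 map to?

At position 3 the neighborhood is 111; the next row has 1 there.

1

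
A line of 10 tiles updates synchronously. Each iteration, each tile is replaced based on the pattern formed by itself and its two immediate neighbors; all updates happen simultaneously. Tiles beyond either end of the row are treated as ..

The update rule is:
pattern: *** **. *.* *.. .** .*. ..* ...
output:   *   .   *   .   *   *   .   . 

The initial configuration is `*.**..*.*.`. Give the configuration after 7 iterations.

*.....*...

***...***.
**....**..
*.....*...
*.....*...  (fixed point — unchanged through iteration 7)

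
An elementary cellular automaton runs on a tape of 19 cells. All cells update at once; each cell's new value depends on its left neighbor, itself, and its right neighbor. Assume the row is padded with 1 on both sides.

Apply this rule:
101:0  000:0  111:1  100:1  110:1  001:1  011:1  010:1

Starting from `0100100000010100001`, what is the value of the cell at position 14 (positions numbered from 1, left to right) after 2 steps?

0111110000110110011
0111111001110111111
position 14 holds 1

1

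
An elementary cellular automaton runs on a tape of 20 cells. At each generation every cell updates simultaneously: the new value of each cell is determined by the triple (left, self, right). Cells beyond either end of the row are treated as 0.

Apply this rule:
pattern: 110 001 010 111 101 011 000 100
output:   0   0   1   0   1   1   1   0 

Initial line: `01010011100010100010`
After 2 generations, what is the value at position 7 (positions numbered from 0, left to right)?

0

01110010001011101010
01000010101110011110
position 7 holds 0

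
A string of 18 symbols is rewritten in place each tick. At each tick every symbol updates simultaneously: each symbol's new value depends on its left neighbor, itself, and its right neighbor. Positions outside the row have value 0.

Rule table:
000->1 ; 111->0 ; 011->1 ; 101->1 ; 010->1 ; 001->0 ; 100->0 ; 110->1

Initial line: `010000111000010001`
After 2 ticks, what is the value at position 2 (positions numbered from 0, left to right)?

tick 1: 010110101011010101
tick 2: 011111111111111111
position 2 holds 1

1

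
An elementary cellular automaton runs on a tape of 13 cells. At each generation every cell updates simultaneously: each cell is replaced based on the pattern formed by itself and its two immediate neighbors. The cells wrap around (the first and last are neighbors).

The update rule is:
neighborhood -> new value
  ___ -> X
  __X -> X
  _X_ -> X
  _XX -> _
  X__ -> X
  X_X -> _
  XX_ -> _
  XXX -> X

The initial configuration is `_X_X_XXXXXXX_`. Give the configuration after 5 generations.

XX_X__XXXXX_X
X__XXX_XXX___
XXX_X___X_XXX
XX__XXXXX__XX
X_XX_XXX_XX_X

X_XX_XXX_XX_X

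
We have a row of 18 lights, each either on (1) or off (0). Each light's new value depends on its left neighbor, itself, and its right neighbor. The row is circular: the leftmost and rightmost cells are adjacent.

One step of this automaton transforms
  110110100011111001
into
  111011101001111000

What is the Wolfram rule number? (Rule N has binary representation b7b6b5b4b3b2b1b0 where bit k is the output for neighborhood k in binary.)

position 0: 111 → 1  (bit 7 = 1)
position 1: 110 → 1  (bit 6 = 1)
position 2: 101 → 1  (bit 5 = 1)
position 7: 100 → 0  (bit 4 = 0)
position 3: 011 → 0  (bit 3 = 0)
position 6: 010 → 1  (bit 2 = 1)
position 9: 001 → 0  (bit 1 = 0)
position 8: 000 → 1  (bit 0 = 1)
bits b7..b0 = 11100101 = 229

229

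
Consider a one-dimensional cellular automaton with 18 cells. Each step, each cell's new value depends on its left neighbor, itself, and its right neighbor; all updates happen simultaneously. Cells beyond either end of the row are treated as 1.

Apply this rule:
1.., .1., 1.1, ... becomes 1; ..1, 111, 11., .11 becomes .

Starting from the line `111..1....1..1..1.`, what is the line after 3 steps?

step 1: ...1.1111.11.11.11
step 2: 11.11....1..1..1..
step 3: ..1..111.11.11.11.

..1..111.11.11.11.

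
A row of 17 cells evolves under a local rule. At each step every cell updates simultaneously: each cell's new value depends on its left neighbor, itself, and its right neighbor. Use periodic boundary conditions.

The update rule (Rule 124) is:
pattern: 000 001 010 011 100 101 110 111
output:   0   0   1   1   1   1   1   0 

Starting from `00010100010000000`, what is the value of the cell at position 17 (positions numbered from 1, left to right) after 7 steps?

1

step 1: 00011110011000000
step 2: 00010011011100000
step 3: 00011011110110000
step 4: 00011110011111000
step 5: 00010011010001100
step 6: 00011011111001110
step 7: 00011110001101011
position 17 holds 1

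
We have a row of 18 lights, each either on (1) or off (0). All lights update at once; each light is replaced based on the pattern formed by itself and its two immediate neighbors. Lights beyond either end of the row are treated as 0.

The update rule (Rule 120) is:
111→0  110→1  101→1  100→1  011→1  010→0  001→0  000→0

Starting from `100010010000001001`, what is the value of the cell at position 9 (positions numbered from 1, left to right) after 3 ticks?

0

010001001000000100
001000100100000010
000100010010000001
position 9 holds 0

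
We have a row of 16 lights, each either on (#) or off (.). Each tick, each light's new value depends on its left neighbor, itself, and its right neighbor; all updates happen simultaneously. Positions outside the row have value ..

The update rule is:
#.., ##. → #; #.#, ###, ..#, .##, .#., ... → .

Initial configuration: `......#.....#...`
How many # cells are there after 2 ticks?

2

tick 1: .......#.....#..
tick 2: ........#.....#.
count of #: 2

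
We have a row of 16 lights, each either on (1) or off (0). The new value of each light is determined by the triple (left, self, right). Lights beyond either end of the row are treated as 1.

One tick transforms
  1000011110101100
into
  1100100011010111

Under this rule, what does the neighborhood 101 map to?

1

At position 9 the neighborhood is 101; the next row has 1 there.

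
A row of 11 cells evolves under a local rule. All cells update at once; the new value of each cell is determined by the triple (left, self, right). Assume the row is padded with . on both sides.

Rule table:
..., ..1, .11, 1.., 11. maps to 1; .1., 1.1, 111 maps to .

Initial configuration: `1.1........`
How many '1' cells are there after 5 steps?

10

step 1: ...11111111
step 2: 1111......1
step 3: 1..1111111.
step 4: .111.....11
step 5: 11.11111111
count of 1: 10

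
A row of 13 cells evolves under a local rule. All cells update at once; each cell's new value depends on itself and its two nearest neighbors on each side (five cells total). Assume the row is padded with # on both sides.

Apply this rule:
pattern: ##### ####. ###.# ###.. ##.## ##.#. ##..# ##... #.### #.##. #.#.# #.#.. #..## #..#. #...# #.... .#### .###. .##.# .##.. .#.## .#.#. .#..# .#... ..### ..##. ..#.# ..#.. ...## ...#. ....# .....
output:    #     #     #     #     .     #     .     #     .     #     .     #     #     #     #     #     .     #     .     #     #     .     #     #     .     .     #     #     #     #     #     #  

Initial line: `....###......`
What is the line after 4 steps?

####.########
####...######
#######..####
#######.#..##

#######.#..##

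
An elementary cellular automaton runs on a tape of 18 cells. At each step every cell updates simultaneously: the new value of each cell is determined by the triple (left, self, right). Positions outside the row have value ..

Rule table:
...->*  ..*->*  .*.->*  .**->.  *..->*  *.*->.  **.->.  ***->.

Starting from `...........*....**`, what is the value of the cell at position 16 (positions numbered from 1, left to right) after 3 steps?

*

step 1: ****************..
step 2: ................**
step 3: ****************..
position 16 holds *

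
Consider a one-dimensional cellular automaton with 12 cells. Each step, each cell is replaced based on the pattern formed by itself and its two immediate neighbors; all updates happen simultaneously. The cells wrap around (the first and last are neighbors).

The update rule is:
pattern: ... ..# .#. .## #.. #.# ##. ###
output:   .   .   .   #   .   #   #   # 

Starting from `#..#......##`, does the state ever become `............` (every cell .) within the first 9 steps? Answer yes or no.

#.........##
#.........##  (fixed point — unchanged through step 9)
step 9 is #.........##, still not uniform .

no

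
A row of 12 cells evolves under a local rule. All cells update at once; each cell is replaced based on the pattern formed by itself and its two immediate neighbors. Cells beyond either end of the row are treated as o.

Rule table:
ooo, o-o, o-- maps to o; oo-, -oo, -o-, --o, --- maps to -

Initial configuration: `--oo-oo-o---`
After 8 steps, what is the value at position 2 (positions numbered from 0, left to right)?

-

step 1: o---o--o-o--
step 2: -o---o--o-o-
step 3: o-o---o--o-o
step 4: -o-o---o--o-
step 5: o-o-o---o--o
step 6: -o-o-o---o--
step 7: o-o-o-o---o-
step 8: -o-o-o-o---o
position 2 holds -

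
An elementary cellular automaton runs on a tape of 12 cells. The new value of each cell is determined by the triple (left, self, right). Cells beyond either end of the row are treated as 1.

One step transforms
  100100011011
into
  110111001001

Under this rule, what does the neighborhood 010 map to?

1

At position 3 the neighborhood is 010; the next row has 1 there.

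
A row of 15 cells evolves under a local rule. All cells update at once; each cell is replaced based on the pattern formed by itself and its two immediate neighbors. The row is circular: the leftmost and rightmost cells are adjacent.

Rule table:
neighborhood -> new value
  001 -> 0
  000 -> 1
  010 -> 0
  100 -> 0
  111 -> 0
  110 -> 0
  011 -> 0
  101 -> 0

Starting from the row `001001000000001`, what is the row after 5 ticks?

tick 1: 000000011111100
tick 2: 111111000000001
tick 3: 000000011111100  (repeats tick 1; period 2)
tick 5: 000000011111100

000000011111100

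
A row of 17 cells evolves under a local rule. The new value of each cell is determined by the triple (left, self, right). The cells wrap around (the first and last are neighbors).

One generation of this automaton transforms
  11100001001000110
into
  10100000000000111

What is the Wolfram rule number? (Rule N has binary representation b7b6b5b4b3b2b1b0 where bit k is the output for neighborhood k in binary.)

104

position 1: 111 → 0  (bit 7 = 0)
position 2: 110 → 1  (bit 6 = 1)
position 16: 101 → 1  (bit 5 = 1)
position 3: 100 → 0  (bit 4 = 0)
position 0: 011 → 1  (bit 3 = 1)
position 7: 010 → 0  (bit 2 = 0)
position 6: 001 → 0  (bit 1 = 0)
position 4: 000 → 0  (bit 0 = 0)
bits b7..b0 = 01101000 = 104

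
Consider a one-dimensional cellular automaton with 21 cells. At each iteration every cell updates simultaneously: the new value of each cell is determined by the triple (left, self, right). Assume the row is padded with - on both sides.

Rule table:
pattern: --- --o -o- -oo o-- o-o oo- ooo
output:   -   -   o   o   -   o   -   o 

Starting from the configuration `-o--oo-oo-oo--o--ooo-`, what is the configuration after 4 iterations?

iteration 1: -o--o-oo-oo---o--oo--
iteration 2: -o--ooo-oo----o--o---
iteration 3: -o--oo-oo-----o--o---
iteration 4: -o--o-oo------o--o---

-o--o-oo------o--o---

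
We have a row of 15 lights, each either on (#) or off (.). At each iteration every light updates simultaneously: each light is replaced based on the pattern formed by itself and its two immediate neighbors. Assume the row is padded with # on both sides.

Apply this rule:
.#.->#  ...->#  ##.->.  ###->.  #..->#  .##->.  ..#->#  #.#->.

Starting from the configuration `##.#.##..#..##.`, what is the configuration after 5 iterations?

.......#####...

...#...#####...
#######.....###
.......#####...
#######.....###  (repeats iteration 2; period 2)
iteration 5: .......#####...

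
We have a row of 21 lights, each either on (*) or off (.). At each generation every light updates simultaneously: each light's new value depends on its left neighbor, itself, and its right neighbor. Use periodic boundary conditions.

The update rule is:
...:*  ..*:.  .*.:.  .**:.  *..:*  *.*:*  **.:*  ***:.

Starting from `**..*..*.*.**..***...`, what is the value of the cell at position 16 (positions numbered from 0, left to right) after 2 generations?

.

generation 1: .**..*..*.*.**...***.
generation 2: ..**..*..*.*.***...**
position 16 holds .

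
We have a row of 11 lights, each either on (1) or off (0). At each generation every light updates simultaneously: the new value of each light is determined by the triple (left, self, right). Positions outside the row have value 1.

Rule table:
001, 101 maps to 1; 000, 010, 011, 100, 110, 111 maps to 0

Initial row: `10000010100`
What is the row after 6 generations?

00000101001
00001010010
00010100101
00101001010
01010010101
10100101010

10100101010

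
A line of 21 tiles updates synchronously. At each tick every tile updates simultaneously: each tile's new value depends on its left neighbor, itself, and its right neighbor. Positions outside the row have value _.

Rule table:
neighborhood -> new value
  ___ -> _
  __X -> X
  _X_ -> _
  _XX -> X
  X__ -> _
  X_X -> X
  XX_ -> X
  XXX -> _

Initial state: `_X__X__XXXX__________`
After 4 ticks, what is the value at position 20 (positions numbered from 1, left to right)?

_

X__X__XX__X__________
__X__XXX_X___________
_X__XX_XX____________
X__XXXXXX____________
position 20 holds _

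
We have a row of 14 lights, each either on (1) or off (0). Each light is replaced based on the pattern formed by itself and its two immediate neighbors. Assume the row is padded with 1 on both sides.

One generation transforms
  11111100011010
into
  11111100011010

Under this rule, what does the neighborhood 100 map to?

At position 6 the neighborhood is 100; the next row has 0 there.

0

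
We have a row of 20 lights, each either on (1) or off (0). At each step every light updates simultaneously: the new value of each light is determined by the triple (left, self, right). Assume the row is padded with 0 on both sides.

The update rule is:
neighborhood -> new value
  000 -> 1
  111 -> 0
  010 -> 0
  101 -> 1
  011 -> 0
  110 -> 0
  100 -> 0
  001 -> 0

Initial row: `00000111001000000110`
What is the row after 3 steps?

11110000000011110000
00000111111000000111
11110000000011110000

11110000000011110000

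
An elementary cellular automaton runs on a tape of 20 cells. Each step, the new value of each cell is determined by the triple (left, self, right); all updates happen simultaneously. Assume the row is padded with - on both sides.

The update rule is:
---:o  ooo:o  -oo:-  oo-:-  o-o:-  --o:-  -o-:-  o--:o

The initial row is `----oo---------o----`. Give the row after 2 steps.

-o-oo--oooooo-o--oo-

step 1: ooo---oooooooo--oooo
step 2: -o-oo--oooooo-o--oo-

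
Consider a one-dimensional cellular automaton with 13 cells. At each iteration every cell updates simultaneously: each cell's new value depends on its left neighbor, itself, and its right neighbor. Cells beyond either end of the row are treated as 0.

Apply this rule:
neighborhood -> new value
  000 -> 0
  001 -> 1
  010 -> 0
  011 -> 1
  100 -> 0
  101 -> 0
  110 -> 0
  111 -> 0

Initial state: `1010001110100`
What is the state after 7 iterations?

1000000000000

iteration 1: 0000011000000
iteration 2: 0000110000000
iteration 3: 0001100000000
iteration 4: 0011000000000
iteration 5: 0110000000000
iteration 6: 1100000000000
iteration 7: 1000000000000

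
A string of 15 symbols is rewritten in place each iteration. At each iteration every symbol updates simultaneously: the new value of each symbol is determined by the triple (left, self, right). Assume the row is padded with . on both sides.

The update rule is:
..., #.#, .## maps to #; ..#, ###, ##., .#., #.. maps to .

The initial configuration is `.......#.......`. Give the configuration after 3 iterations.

iteration 1: ######...######
iteration 2: #......#.#.....
iteration 3: ..####..#..####

..####..#..####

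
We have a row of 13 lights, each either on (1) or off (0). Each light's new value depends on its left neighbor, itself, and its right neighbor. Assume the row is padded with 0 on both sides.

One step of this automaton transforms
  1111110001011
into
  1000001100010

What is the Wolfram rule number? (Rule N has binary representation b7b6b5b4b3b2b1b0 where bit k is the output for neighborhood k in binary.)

25

position 1: 111 → 0  (bit 7 = 0)
position 5: 110 → 0  (bit 6 = 0)
position 10: 101 → 0  (bit 5 = 0)
position 6: 100 → 1  (bit 4 = 1)
position 0: 011 → 1  (bit 3 = 1)
position 9: 010 → 0  (bit 2 = 0)
position 8: 001 → 0  (bit 1 = 0)
position 7: 000 → 1  (bit 0 = 1)
bits b7..b0 = 00011001 = 25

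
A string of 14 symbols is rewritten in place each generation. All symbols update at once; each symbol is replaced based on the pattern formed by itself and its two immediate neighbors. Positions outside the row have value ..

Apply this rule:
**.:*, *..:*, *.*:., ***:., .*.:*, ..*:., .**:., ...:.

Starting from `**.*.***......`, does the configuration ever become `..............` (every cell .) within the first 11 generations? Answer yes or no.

no

generation 1: .*.*...**.....
generation 2: .*.**...**....
generation 3: .*..**...**...
generation 4: .**..**...**..
generation 5: ..**..**...**.
generation 6: ...**..**...**
generation 7: ....**..**...*
generation 8: .....**..**..*
generation 9: ......**..**.*
generation 10: .......**..*.*
generation 11: ........**.*.*
generation 11 is ........**.*.*, still not uniform .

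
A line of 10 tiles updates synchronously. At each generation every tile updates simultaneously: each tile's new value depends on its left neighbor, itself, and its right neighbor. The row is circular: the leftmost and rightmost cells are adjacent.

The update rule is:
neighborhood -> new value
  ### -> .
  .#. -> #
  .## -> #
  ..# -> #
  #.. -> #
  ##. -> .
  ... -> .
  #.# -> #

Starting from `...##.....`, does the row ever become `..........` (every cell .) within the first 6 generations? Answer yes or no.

no

..##.#....
.##.###...
##.##..#..
#.##.#####
.##.##....
##.##.#...
generation 6 is ##.##.#..., still not uniform .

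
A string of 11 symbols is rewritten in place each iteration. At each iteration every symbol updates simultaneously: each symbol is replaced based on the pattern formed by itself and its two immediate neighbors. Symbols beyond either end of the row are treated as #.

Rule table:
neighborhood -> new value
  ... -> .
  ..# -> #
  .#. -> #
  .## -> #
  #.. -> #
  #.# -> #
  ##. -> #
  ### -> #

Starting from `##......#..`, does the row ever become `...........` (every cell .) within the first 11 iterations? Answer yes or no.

###....####
####..#####
###########
###########  (fixed point — unchanged through iteration 11)
iteration 11 is ###########, still not uniform .

no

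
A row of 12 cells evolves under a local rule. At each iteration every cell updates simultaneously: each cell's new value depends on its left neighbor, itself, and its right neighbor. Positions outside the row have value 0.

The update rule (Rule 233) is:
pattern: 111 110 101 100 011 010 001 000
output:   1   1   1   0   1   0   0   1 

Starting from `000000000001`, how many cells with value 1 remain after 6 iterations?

11

iteration 1: 111111111100
iteration 2: 111111111101
iteration 3: 111111111110
iteration 4: 111111111110  (fixed point — unchanged through iteration 6)
count of 1: 11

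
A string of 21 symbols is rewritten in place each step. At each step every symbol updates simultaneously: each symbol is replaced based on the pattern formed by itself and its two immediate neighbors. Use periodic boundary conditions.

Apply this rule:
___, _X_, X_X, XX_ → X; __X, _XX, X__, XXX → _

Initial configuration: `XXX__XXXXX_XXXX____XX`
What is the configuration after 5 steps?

XX_XXXXX_XXX__X_X_X_X

__X______XX___X_XX___
X_X_XXXX__X_X_XX_X_XX
XXXX___X__XXXX_XXXX__
___X_X_X_____XX___X__
XX_XXXXX_XXX__X_X_X_X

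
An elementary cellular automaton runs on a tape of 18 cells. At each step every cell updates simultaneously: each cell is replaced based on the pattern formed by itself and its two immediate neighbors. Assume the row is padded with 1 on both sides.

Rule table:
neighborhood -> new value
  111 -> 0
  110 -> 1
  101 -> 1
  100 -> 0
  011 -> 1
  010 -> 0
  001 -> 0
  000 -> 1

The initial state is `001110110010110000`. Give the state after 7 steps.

001001111110010110

step 1: 001011110001110110
step 2: 000110010101011111
step 3: 010110001010110000
step 4: 101110100101110110
step 5: 111011000011011111
step 6: 001111011011110000
step 7: 001001111110010110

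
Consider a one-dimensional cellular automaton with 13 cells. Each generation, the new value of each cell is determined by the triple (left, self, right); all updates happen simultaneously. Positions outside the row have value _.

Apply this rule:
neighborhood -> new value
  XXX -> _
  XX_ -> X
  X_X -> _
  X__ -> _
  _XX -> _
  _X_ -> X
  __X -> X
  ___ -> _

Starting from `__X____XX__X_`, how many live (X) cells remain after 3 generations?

generation 1: _XX___X_X_XX_
generation 2: X_X__XX_X__X_
generation 3: X_X_X_X_X_XX_
count of X: 7

7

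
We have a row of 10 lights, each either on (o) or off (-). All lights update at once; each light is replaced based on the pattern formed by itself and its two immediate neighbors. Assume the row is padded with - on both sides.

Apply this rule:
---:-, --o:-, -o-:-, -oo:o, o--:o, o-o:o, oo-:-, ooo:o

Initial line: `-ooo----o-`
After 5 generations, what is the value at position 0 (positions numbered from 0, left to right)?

-oo-o----o
-o-o-o----
--o-o-o---
---o-o-o--
----o-o-o-
position 0 holds -

-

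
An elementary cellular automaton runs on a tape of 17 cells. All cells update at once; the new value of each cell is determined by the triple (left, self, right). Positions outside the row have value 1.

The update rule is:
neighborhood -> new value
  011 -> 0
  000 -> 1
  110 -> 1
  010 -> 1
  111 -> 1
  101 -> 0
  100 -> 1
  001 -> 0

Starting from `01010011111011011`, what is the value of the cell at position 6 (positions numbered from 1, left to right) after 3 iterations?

1

01011001111001001
01001100111101100
01100110011100110
position 6 holds 1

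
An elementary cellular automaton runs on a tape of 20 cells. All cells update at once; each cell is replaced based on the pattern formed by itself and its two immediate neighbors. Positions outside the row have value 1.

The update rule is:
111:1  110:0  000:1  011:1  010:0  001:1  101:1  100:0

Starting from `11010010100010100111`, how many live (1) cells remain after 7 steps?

step 1: 10100101001101001111
step 2: 01001010011010011111
step 3: 10010100110100111111
step 4: 00101001101001111111
step 5: 01010011010011111111
step 6: 10100110100111111111
step 7: 01001101001111111111
count of 1: 14

14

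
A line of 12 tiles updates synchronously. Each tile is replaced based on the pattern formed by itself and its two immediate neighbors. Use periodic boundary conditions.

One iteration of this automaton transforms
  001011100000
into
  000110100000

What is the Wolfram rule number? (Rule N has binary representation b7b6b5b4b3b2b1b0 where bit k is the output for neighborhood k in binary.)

104

position 5: 111 → 0  (bit 7 = 0)
position 6: 110 → 1  (bit 6 = 1)
position 3: 101 → 1  (bit 5 = 1)
position 7: 100 → 0  (bit 4 = 0)
position 4: 011 → 1  (bit 3 = 1)
position 2: 010 → 0  (bit 2 = 0)
position 1: 001 → 0  (bit 1 = 0)
position 0: 000 → 0  (bit 0 = 0)
bits b7..b0 = 01101000 = 104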